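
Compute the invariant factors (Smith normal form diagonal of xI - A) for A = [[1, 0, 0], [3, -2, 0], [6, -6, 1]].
x - 1, (x - 1)(x + 2)

The Jordan structure of A has elementary divisors (x + 2), (x - 1), (x - 1). Arranging the block sizes at each eigenvalue in decreasing order and taking row products gives the invariant factors.

Invariant factors (smallest first, each dividing the next): x - 1, (x - 1)(x + 2).

Check: the last factor (x - 1)(x + 2) is the minimal polynomial, and the product (x - 1)^2(x + 2) is the characteristic polynomial.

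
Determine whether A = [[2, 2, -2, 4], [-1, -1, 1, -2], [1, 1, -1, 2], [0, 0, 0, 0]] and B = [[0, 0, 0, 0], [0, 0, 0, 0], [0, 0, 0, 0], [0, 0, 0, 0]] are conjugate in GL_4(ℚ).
No.

Both have characteristic polynomial x^4, but the minimal polynomial of A is x^2 while the minimal polynomial of B is x. The minimal polynomial is a similarity invariant, so A and B are not similar.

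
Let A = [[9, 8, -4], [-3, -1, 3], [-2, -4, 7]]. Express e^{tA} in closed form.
e^{tA} = [[(4*t + 1)*e^{5*t}, 8*t*e^{5*t}, -4*t*e^{5*t}], [-3*t*e^{5*t}, (1 - 6*t)*e^{5*t}, 3*t*e^{5*t}], [-2*t*e^{5*t}, -4*t*e^{5*t}, (2*t + 1)*e^{5*t}]]

A has Jordan form J = [[5, 1, 0], [0, 5, 0], [0, 0, 5]] with A = PJP^{-1}, so e^{tA} = P e^{tJ} P^{-1}.

For a Jordan block J_k(λ), e^{tJ_k(λ)} = e^{λt} · (I + tN + t^2 N^2/2! + ... + t^{k-1} N^{k-1}/(k-1)!) where N is the nilpotent superdiagonal part.

Assembling the blocks and conjugating back gives the entries of e^{tA} as shown above.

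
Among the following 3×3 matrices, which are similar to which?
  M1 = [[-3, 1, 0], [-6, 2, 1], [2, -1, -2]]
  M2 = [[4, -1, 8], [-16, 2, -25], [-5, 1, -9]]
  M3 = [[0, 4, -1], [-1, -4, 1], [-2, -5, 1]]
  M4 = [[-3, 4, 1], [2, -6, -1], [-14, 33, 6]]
1 class: {M1, M2, M3, M4}

Characteristic polynomials: χ_{M1} = (x + 1)^3, χ_{M2} = (x + 1)^3, χ_{M3} = (x + 1)^3, χ_{M4} = (x + 1)^3.

{M1, M2, M3, M4}: invariant factors (x + 1)^3.

Matrices are similar if and only if their invariant-factor lists agree; the partition into similarity classes is {M1, M2, M3, M4}.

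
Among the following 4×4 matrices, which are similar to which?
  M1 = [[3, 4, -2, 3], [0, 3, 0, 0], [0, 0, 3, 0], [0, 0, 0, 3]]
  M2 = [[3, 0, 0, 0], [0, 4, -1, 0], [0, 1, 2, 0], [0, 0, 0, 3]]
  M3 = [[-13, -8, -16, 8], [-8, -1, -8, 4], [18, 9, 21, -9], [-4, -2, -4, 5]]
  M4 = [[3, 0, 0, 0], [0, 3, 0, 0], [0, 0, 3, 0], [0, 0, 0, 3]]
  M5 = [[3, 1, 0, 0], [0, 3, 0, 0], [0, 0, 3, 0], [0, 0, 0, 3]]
2 classes: {M1, M2, M3, M5}, {M4}

Characteristic polynomials: χ_{M1} = (x - 3)^4, χ_{M2} = (x - 3)^4, χ_{M3} = (x - 3)^4, χ_{M4} = (x - 3)^4, χ_{M5} = (x - 3)^4.

{M1, M2, M3, M5}: invariant factors x - 3, x - 3, (x - 3)^2.

{M4}: invariant factors x - 3, x - 3, x - 3, x - 3.

Matrices are similar if and only if their invariant-factor lists agree; the partition into similarity classes is {M1, M2, M3, M5}, {M4}.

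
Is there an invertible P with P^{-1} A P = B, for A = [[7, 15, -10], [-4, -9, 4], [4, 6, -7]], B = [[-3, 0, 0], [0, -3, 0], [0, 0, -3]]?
Both have characteristic polynomial (x + 3)^3, but the minimal polynomial of A is (x + 3)^2 while the minimal polynomial of B is x + 3. The minimal polynomial is a similarity invariant, so A and B are not similar.

No.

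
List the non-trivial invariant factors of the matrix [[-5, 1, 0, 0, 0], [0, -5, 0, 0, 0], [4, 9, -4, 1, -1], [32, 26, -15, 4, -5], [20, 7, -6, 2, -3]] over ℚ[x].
The Jordan structure of A has elementary divisors (x + 5)^2, (x + 1)^2, (x + 1). Arranging the block sizes at each eigenvalue in decreasing order and taking row products gives the invariant factors.

Invariant factors (smallest first, each dividing the next): x + 1, (x + 1)^2(x + 5)^2.

Check: the last factor (x + 1)^2(x + 5)^2 is the minimal polynomial, and the product (x + 1)^3(x + 5)^2 is the characteristic polynomial.

x + 1, (x + 1)^2(x + 5)^2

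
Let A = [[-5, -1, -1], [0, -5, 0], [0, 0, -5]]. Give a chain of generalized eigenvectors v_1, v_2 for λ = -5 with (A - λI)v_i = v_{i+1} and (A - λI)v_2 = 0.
We seek v_1 ∈ ker((A + 5I)^2) \ ker(A + 5I), then set v_{i+1} = (A + 5I) v_i.

One such chain is v_1 = [[3, 1, -2]]^T, v_2 = [[1, 0, 0]]^T. Check: (A + 5I) v_2 = [[0, 0, 0]]^T = 0.

v_1 = [[3, 1, -2]]^T, v_2 = [[1, 0, 0]]^T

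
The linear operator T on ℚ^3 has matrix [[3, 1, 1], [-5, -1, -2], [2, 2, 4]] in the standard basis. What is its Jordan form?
J = [[2, 1, 0], [0, 2, 1], [0, 0, 2]]

The characteristic polynomial is det(xI - A) = (x - 2)^3, so the eigenvalues are 2 (algebraic multiplicity 3).

For λ = 2: rank(A - 2I) = 2, rank((A - 2I)^2) = 1, rank((A - 2I)^3) = 0. The eigenspace has dimension 3 - 2 = 1, so there is 1 Jordan block; the rank sequence gives block sizes [3].

Assembling the blocks gives the Jordan form J above.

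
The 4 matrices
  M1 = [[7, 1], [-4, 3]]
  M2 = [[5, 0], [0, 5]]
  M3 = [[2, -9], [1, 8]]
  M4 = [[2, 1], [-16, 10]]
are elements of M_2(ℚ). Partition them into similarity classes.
3 classes: {M1, M3}, {M2}, {M4}

Characteristic polynomials: χ_{M1} = (x - 5)^2, χ_{M2} = (x - 5)^2, χ_{M3} = (x - 5)^2, χ_{M4} = (x - 6)^2.

{M1, M3}: invariant factors (x - 5)^2.

{M2}: invariant factors x - 5, x - 5.

{M4}: invariant factors (x - 6)^2.

Matrices are similar if and only if their invariant-factor lists agree; the partition into similarity classes is {M1, M3}, {M2}, {M4}.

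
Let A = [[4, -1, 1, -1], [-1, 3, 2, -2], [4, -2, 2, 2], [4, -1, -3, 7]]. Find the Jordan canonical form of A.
The characteristic polynomial is det(xI - A) = (x - 4)^4, so the eigenvalues are 4 (algebraic multiplicity 4).

For λ = 4: rank(A - 4I) = 2, rank((A - 4I)^2) = 1, rank((A - 4I)^3) = 0. The eigenspace has dimension 4 - 2 = 2, so there are 2 Jordan blocks; the rank sequence gives block sizes [3, 1].

Assembling the blocks gives the Jordan form J above.

J = [[4, 1, 0, 0], [0, 4, 1, 0], [0, 0, 4, 0], [0, 0, 0, 4]]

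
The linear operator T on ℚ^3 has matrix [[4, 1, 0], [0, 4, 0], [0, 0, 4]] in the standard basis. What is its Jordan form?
The characteristic polynomial is det(xI - A) = (x - 4)^3, so the eigenvalues are 4 (algebraic multiplicity 3).

For λ = 4: rank(A - 4I) = 1, rank((A - 4I)^2) = 0. The eigenspace has dimension 3 - 1 = 2, so there are 2 Jordan blocks; the rank sequence gives block sizes [2, 1].

Assembling the blocks gives the Jordan form J above.

J = [[4, 1, 0], [0, 4, 0], [0, 0, 4]]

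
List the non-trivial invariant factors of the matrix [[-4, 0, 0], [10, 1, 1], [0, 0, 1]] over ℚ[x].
The Jordan structure of A has elementary divisors (x + 4), (x - 1)^2. Arranging the block sizes at each eigenvalue in decreasing order and taking row products gives the invariant factors.

Invariant factors (smallest first, each dividing the next): (x - 1)^2(x + 4).

Check: the last factor (x - 1)^2(x + 4) is the minimal polynomial, and the product (x - 1)^2(x + 4) is the characteristic polynomial.

(x - 1)^2(x + 4)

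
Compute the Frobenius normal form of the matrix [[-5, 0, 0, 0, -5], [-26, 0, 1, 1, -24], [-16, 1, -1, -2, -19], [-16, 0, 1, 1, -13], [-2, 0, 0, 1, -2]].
The invariant factors of A (the non-unit diagonal entries of the Smith normal form of xI - A over ℚ[x]) are (x + 5)(x^2 + x + 1)^2, each dividing the next. The characteristic polynomial is their product, (x + 5)(x^2 + x + 1)^2.

The rational canonical form is the block-diagonal matrix of companion matrices C(f_i):
R = [[0, 0, 0, 0, -5], [1, 0, 0, 0, -11], [0, 1, 0, 0, -17], [0, 0, 1, 0, -13], [0, 0, 0, 1, -7]].

Note the characteristic polynomial does not split into linear factors over ℚ, so A has no Jordan form over ℚ; the rational canonical form exists over any field.

R = [[0, 0, 0, 0, -5], [1, 0, 0, 0, -11], [0, 1, 0, 0, -17], [0, 0, 1, 0, -13], [0, 0, 0, 1, -7]]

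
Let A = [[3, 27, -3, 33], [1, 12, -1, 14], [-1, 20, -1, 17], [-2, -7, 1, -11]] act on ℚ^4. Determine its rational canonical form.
The invariant factors of A (the non-unit diagonal entries of the Smith normal form of xI - A over ℚ[x]) are (x - 3)(x^3 + 4x + 3), each dividing the next. The characteristic polynomial is their product, (x - 3)(x^3 + 4x + 3).

The rational canonical form is the block-diagonal matrix of companion matrices C(f_i):
R = [[0, 0, 0, 9], [1, 0, 0, 9], [0, 1, 0, -4], [0, 0, 1, 3]].

Note the characteristic polynomial does not split into linear factors over ℚ, so A has no Jordan form over ℚ; the rational canonical form exists over any field.

R = [[0, 0, 0, 9], [1, 0, 0, 9], [0, 1, 0, -4], [0, 0, 1, 3]]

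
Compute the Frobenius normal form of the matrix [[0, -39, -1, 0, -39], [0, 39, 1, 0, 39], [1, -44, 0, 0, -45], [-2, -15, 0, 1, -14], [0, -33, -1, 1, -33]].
R = [[0, 0, 0, 0, 0], [1, 0, 0, 0, -45], [0, 1, 0, 0, 39], [0, 0, 1, 0, -20], [0, 0, 0, 1, 7]]

The invariant factors of A (the non-unit diagonal entries of the Smith normal form of xI - A over ℚ[x]) are x(x - 3)^2(x^2 - x + 5), each dividing the next. The characteristic polynomial is their product, x(x - 3)^2(x^2 - x + 5).

The rational canonical form is the block-diagonal matrix of companion matrices C(f_i):
R = [[0, 0, 0, 0, 0], [1, 0, 0, 0, -45], [0, 1, 0, 0, 39], [0, 0, 1, 0, -20], [0, 0, 0, 1, 7]].

Note the characteristic polynomial does not split into linear factors over ℚ, so A has no Jordan form over ℚ; the rational canonical form exists over any field.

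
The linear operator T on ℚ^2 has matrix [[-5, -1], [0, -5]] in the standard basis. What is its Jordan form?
J = [[-5, 1], [0, -5]]

The characteristic polynomial is det(xI - A) = (x + 5)^2, so the eigenvalues are -5 (algebraic multiplicity 2).

For λ = -5: rank(A + 5I) = 1, rank((A + 5I)^2) = 0. The eigenspace has dimension 2 - 1 = 1, so there is 1 Jordan block; the rank sequence gives block sizes [2].

Assembling the blocks gives the Jordan form J above.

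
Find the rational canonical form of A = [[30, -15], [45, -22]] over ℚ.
R = [[0, -15], [1, 8]]

The invariant factors of A (the non-unit diagonal entries of the Smith normal form of xI - A over ℚ[x]) are (x - 5)(x - 3), each dividing the next. The characteristic polynomial is their product, (x - 5)(x - 3).

The rational canonical form is the block-diagonal matrix of companion matrices C(f_i):
R = [[0, -15], [1, 8]].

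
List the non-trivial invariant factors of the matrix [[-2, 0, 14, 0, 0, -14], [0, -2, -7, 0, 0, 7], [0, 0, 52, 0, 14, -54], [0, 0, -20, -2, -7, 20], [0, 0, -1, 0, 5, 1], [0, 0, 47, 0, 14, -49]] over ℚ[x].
x + 2, x + 2, x + 2, (x - 5)^2(x + 2)

The Jordan structure of A has elementary divisors (x + 2), (x + 2), (x + 2), (x + 2), (x - 5)^2. Arranging the block sizes at each eigenvalue in decreasing order and taking row products gives the invariant factors.

Invariant factors (smallest first, each dividing the next): x + 2, x + 2, x + 2, (x - 5)^2(x + 2).

Check: the last factor (x - 5)^2(x + 2) is the minimal polynomial, and the product (x - 5)^2(x + 2)^4 is the characteristic polynomial.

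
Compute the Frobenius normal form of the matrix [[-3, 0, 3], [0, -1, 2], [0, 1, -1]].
R = [[0, 0, 3], [1, 0, -5], [0, 1, -5]]

The invariant factors of A (the non-unit diagonal entries of the Smith normal form of xI - A over ℚ[x]) are (x + 3)(x^2 + 2x - 1), each dividing the next. The characteristic polynomial is their product, (x + 3)(x^2 + 2x - 1).

The rational canonical form is the block-diagonal matrix of companion matrices C(f_i):
R = [[0, 0, 3], [1, 0, -5], [0, 1, -5]].

Note the characteristic polynomial does not split into linear factors over ℚ, so A has no Jordan form over ℚ; the rational canonical form exists over any field.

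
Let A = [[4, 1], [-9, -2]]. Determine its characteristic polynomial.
xI - A = [[x - 4, -1], [9, x + 2]].

Expanding det(xI - A) along the first row:
det(xI - A) = + (x - 4)·det([[x + 2]]) - (-1)·det([[9]]).

Evaluating gives χ_A(x) = x^2 - 2x + 1 = (x - 1)^2.

χ_A(x) = (x - 1)^2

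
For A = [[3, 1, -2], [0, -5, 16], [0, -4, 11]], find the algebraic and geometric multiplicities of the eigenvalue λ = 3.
algebraic multiplicity 3, geometric multiplicity 2

The characteristic polynomial is (x - 3)^3, so the factor x - 3 appears with exponent 3: the algebraic multiplicity is 3.

rank(A - 3I) = 1, so the eigenspace has dimension 3 - 1 = 2: the geometric multiplicity is 2.

Since 2 < 3, A is not diagonalizable.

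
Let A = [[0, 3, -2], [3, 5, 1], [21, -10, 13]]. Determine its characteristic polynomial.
xI - A = [[x, -3, 2], [-3, x - 5, -1], [-21, 10, x - 13]].

Expanding det(xI - A) along the first row:
det(xI - A) = + (x)·det([[x - 5, -1], [10, x - 13]]) - (-3)·det([[-3, -1], [-21, x - 13]]) + (2)·det([[-3, x - 5], [-21, 10]]).

Evaluating gives χ_A(x) = x^3 - 18x^2 + 108x - 216 = (x - 6)^3.

χ_A(x) = (x - 6)^3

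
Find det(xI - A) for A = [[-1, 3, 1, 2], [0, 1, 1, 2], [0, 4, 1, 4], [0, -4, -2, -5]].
χ_A(x) = (x + 1)^4

xI - A = [[x + 1, -3, -1, -2], [0, x - 1, -1, -2], [0, -4, x - 1, -4], [0, 4, 2, x + 5]].

Expanding det(xI - A) along the first row:
det(xI - A) = + (x + 1)·det([[x - 1, -1, -2], [-4, x - 1, -4], [4, 2, x + 5]]) - (-3)·det([[0, -1, -2], [0, x - 1, -4], [0, 2, x + 5]]) + (-1)·det([[0, x - 1, -2], [0, -4, -4], [0, 4, x + 5]]) - (-2)·det([[0, x - 1, -1], [0, -4, x - 1], [0, 4, 2]]).

Evaluating gives χ_A(x) = x^4 + 4x^3 + 6x^2 + 4x + 1 = (x + 1)^4.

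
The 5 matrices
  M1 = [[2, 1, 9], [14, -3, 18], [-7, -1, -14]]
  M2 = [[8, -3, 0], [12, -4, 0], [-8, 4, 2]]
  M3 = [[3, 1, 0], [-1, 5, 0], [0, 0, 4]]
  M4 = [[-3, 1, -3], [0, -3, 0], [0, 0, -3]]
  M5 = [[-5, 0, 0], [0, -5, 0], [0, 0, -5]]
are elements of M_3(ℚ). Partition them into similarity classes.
5 classes: {M1}, {M2}, {M3}, {M4}, {M5}

Characteristic polynomials: χ_{M1} = (x + 5)^3, χ_{M2} = (x - 2)^3, χ_{M3} = (x - 4)^3, χ_{M4} = (x + 3)^3, χ_{M5} = (x + 5)^3.

{M1}: invariant factors x + 5, (x + 5)^2.

{M2}: invariant factors x - 2, (x - 2)^2.

{M3}: invariant factors x - 4, (x - 4)^2.

{M4}: invariant factors x + 3, (x + 3)^2.

{M5}: invariant factors x + 5, x + 5, x + 5.

Matrices are similar if and only if their invariant-factor lists agree; the partition into similarity classes is {M1}, {M2}, {M3}, {M4}, {M5}.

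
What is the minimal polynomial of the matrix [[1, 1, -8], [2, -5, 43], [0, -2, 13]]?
The characteristic polynomial factors as (x - 3)^3. The minimal polynomial is ∏(x - λ)^{k_λ} where k_λ is the size of the largest Jordan block at λ.

For λ = 3: rank(A - 3I) = 2, and the largest Jordan block has size 3 (the smallest k with rank((A - 3I)^k) = rank((A - 3I)^(k+1))).

So m_A(x) = (x - 3)^3.

m_A(x) = (x - 3)^3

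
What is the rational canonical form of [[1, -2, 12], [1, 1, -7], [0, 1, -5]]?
R = [[0, 0, 4], [1, 0, 0], [0, 1, -3]]

The invariant factors of A (the non-unit diagonal entries of the Smith normal form of xI - A over ℚ[x]) are (x - 1)(x + 2)^2, each dividing the next. The characteristic polynomial is their product, (x - 1)(x + 2)^2.

The rational canonical form is the block-diagonal matrix of companion matrices C(f_i):
R = [[0, 0, 4], [1, 0, 0], [0, 1, -3]].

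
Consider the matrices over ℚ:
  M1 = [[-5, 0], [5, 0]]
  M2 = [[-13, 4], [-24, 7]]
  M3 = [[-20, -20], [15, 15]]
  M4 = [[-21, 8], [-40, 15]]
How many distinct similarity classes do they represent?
2 classes: {M1, M3}, {M2, M4}

Characteristic polynomials: χ_{M1} = x(x + 5), χ_{M2} = (x + 1)(x + 5), χ_{M3} = x(x + 5), χ_{M4} = (x + 1)(x + 5).

{M1, M3}: invariant factors x(x + 5).

{M2, M4}: invariant factors (x + 1)(x + 5).

Matrices are similar if and only if their invariant-factor lists agree; the partition into similarity classes is {M1, M3}, {M2, M4}.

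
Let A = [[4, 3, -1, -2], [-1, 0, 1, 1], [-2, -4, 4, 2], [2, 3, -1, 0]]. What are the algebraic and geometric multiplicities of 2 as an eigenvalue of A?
The characteristic polynomial is (x - 2)^4, so the factor x - 2 appears with exponent 4: the algebraic multiplicity is 4.

rank(A - 2I) = 2, so the eigenspace has dimension 4 - 2 = 2: the geometric multiplicity is 2.

Since 2 < 4, A is not diagonalizable.

algebraic multiplicity 4, geometric multiplicity 2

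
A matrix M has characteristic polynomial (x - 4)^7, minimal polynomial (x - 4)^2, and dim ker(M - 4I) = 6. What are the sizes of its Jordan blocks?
λ = 4: algebraic multiplicity 7 (exponent in χ_M), largest block size 2 (exponent in m_M), 6 blocks (geometric multiplicity). These force block sizes [2, 1, 1, 1, 1, 1].

Jordan blocks: (4, 2), (4, 1), (4, 1), (4, 1), (4, 1), (4, 1)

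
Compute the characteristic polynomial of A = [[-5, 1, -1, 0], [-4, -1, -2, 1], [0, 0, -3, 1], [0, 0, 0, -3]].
χ_A(x) = (x + 3)^4

xI - A = [[x + 5, -1, 1, 0], [4, x + 1, 2, -1], [0, 0, x + 3, -1], [0, 0, 0, x + 3]].

Expanding det(xI - A) along the first row:
det(xI - A) = + (x + 5)·det([[x + 1, 2, -1], [0, x + 3, -1], [0, 0, x + 3]]) - (-1)·det([[4, 2, -1], [0, x + 3, -1], [0, 0, x + 3]]) + (1)·det([[4, x + 1, -1], [0, 0, -1], [0, 0, x + 3]]) - (0)·det([[4, x + 1, 2], [0, 0, x + 3], [0, 0, 0]]).

Evaluating gives χ_A(x) = x^4 + 12x^3 + 54x^2 + 108x + 81 = (x + 3)^4.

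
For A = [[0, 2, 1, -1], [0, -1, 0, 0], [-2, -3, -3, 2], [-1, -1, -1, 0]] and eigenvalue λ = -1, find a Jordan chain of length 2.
We seek v_1 ∈ ker((A + I)^2) \ ker(A + I), then set v_{i+1} = (A + I) v_i.

One such chain is v_1 = [[0, 1, 0, 1]]^T, v_2 = [[1, 0, -1, 0]]^T. Check: (A + I) v_2 = [[0, 0, 0, 0]]^T = 0.

v_1 = [[0, 1, 0, 1]]^T, v_2 = [[1, 0, -1, 0]]^T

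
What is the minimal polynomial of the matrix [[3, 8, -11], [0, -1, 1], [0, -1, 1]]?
The characteristic polynomial factors as x^2(x - 3). The minimal polynomial is ∏(x - λ)^{k_λ} where k_λ is the size of the largest Jordan block at λ.

For λ = 0: rank(A) = 2, and the largest Jordan block has size 2 (the smallest k with rank(A^k) = rank(A^(k+1))).
For λ = 3: rank(A - 3I) = 2, and the largest Jordan block has size 1 (the smallest k with rank((A - 3I)^k) = rank((A - 3I)^(k+1))).

So m_A(x) = x^2(x - 3).

m_A(x) = x^2(x - 3)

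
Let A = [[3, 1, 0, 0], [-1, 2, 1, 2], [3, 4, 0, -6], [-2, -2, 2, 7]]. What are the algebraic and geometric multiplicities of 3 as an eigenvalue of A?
algebraic multiplicity 4, geometric multiplicity 2

The characteristic polynomial is (x - 3)^4, so the factor x - 3 appears with exponent 4: the algebraic multiplicity is 4.

rank(A - 3I) = 2, so the eigenspace has dimension 4 - 2 = 2: the geometric multiplicity is 2.

Since 2 < 4, A is not diagonalizable.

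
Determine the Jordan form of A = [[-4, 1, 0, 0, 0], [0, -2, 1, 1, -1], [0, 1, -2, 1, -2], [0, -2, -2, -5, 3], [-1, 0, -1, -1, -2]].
The characteristic polynomial is det(xI - A) = (x + 3)^5, so the eigenvalues are -3 (algebraic multiplicity 5).

For λ = -3: rank(A + 3I) = 3, rank((A + 3I)^2) = 1, rank((A + 3I)^3) = 0. The eigenspace has dimension 5 - 3 = 2, so there are 2 Jordan blocks; the rank sequence gives block sizes [3, 2].

Assembling the blocks gives the Jordan form J above.

J = [[-3, 1, 0, 0, 0], [0, -3, 1, 0, 0], [0, 0, -3, 0, 0], [0, 0, 0, -3, 1], [0, 0, 0, 0, -3]]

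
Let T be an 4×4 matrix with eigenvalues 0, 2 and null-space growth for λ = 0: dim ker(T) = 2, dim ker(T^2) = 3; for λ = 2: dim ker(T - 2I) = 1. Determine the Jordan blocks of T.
Jordan blocks: (0, 2), (0, 1), (2, 1)

λ = 0: successive nullity increments [2, 1] count blocks of size ≥ k; block sizes are [2, 1].
λ = 2: successive nullity increments [1] count blocks of size ≥ k; block sizes are [1].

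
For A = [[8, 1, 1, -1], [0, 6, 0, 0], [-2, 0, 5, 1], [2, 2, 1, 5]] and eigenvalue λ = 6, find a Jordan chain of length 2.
We seek v_1 ∈ ker((A - 6I)^2) \ ker(A - 6I), then set v_{i+1} = (A - 6I) v_i.

One such chain is v_1 = [[0, 1, 0, 0]]^T, v_2 = [[1, 0, 0, 2]]^T. Check: (A - 6I) v_2 = [[0, 0, 0, 0]]^T = 0.

v_1 = [[0, 1, 0, 0]]^T, v_2 = [[1, 0, 0, 2]]^T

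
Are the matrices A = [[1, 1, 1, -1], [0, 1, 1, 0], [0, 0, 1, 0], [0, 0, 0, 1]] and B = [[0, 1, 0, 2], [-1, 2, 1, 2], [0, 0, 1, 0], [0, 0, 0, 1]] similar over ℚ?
Yes.

Two matrices over a field are similar if and only if they have the same invariant factors.

Both A and B have characteristic polynomial (x - 1)^4 and minimal polynomial (x - 1)^3. Computing further, both have invariant factors x - 1, (x - 1)^3. Hence A and B are similar.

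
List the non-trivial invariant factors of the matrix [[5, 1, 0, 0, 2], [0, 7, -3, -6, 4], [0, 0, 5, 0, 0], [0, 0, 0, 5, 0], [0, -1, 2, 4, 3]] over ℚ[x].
x - 5, x - 5, (x - 5)^3

The Jordan structure of A has elementary divisors (x - 5)^3, (x - 5), (x - 5). Arranging the block sizes at each eigenvalue in decreasing order and taking row products gives the invariant factors.

Invariant factors (smallest first, each dividing the next): x - 5, x - 5, (x - 5)^3.

Check: the last factor (x - 5)^3 is the minimal polynomial, and the product (x - 5)^5 is the characteristic polynomial.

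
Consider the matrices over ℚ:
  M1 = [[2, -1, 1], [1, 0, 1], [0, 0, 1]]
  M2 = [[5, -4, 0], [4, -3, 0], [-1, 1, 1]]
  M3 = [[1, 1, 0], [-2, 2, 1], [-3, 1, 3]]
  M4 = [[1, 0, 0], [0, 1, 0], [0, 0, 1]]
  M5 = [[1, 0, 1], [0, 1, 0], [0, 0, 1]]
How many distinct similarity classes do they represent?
Characteristic polynomials: χ_{M1} = (x - 1)^3, χ_{M2} = (x - 1)^3, χ_{M3} = (x - 2)^3, χ_{M4} = (x - 1)^3, χ_{M5} = (x - 1)^3.

{M1, M2, M5}: invariant factors x - 1, (x - 1)^2.

{M3}: invariant factors (x - 2)^3.

{M4}: invariant factors x - 1, x - 1, x - 1.

Matrices are similar if and only if their invariant-factor lists agree; the partition into similarity classes is {M1, M2, M5}, {M3}, {M4}.

3 classes: {M1, M2, M5}, {M3}, {M4}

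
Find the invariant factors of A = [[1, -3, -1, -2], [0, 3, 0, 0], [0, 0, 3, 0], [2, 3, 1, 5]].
The Jordan structure of A has elementary divisors (x - 3)^2, (x - 3), (x - 3). Arranging the block sizes at each eigenvalue in decreasing order and taking row products gives the invariant factors.

Invariant factors (smallest first, each dividing the next): x - 3, x - 3, (x - 3)^2.

Check: the last factor (x - 3)^2 is the minimal polynomial, and the product (x - 3)^4 is the characteristic polynomial.

x - 3, x - 3, (x - 3)^2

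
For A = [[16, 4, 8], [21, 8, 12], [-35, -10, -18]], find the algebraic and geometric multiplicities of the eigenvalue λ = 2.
The characteristic polynomial is (x - 2)^3, so the factor x - 2 appears with exponent 3: the algebraic multiplicity is 3.

rank(A - 2I) = 1, so the eigenspace has dimension 3 - 1 = 2: the geometric multiplicity is 2.

Since 2 < 3, A is not diagonalizable.

algebraic multiplicity 3, geometric multiplicity 2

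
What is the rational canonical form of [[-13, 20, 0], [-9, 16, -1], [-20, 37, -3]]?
The invariant factors of A (the non-unit diagonal entries of the Smith normal form of xI - A over ℚ[x]) are x^3 - 3, each dividing the next. The characteristic polynomial is their product, x^3 - 3.

The rational canonical form is the block-diagonal matrix of companion matrices C(f_i):
R = [[0, 0, 3], [1, 0, 0], [0, 1, 0]].

Note the characteristic polynomial does not split into linear factors over ℚ, so A has no Jordan form over ℚ; the rational canonical form exists over any field.

R = [[0, 0, 3], [1, 0, 0], [0, 1, 0]]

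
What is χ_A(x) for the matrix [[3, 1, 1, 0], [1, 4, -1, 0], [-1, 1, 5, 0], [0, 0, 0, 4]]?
xI - A = [[x - 3, -1, -1, 0], [-1, x - 4, 1, 0], [1, -1, x - 5, 0], [0, 0, 0, x - 4]].

Expanding det(xI - A) along the first row:
det(xI - A) = + (x - 3)·det([[x - 4, 1, 0], [-1, x - 5, 0], [0, 0, x - 4]]) - (-1)·det([[-1, 1, 0], [1, x - 5, 0], [0, 0, x - 4]]) + (-1)·det([[-1, x - 4, 0], [1, -1, 0], [0, 0, x - 4]]) - (0)·det([[-1, x - 4, 1], [1, -1, x - 5], [0, 0, 0]]).

Evaluating gives χ_A(x) = x^4 - 16x^3 + 96x^2 - 256x + 256 = (x - 4)^4.

χ_A(x) = (x - 4)^4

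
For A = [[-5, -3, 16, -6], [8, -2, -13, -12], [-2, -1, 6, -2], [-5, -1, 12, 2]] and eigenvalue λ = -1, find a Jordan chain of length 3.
We seek v_1 ∈ ker((A + I)^3) \ ker((A + I)^2), then set v_{i+1} = (A + I) v_i.

One such chain is v_1 = [[2, 2, 1, 0]]^T, v_2 = [[2, 1, 1, 0]]^T, v_3 = [[5, 2, 2, 1]]^T. Check: (A + I) v_3 = [[0, 0, 0, 0]]^T = 0.

v_1 = [[2, 2, 1, 0]]^T, v_2 = [[2, 1, 1, 0]]^T, v_3 = [[5, 2, 2, 1]]^T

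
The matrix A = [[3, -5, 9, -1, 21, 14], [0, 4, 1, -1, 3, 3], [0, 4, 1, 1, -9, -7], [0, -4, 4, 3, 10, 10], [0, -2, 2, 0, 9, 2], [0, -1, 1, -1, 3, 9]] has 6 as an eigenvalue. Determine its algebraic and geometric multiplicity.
algebraic multiplicity 1, geometric multiplicity 1

The characteristic polynomial is (x - 6)(x - 5)^4(x - 3), so the factor x - 6 appears with exponent 1: the algebraic multiplicity is 1.

rank(A - 6I) = 5, so the eigenspace has dimension 6 - 5 = 1: the geometric multiplicity is 1.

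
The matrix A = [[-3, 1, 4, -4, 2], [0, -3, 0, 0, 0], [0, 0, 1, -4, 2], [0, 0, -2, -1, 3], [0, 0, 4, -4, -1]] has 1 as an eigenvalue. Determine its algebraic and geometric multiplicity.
The characteristic polynomial is (x - 1)^2(x + 3)^3, so the factor x - 1 appears with exponent 2: the algebraic multiplicity is 2.

rank(A - I) = 4, so the eigenspace has dimension 5 - 4 = 1: the geometric multiplicity is 1.

Since 1 < 2, A is not diagonalizable.

algebraic multiplicity 2, geometric multiplicity 1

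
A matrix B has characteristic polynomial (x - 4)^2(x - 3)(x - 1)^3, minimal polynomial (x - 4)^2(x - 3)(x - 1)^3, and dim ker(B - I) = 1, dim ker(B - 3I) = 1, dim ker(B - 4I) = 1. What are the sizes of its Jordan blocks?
λ = 1: algebraic multiplicity 3 (exponent in χ_B), largest block size 3 (exponent in m_B), 1 block (geometric multiplicity). This forces block sizes [3].
λ = 3: algebraic multiplicity 1 (exponent in χ_B), largest block size 1 (exponent in m_B), 1 block (geometric multiplicity). This forces block sizes [1].
λ = 4: algebraic multiplicity 2 (exponent in χ_B), largest block size 2 (exponent in m_B), 1 block (geometric multiplicity). This forces block sizes [2].

Jordan blocks: (1, 3), (3, 1), (4, 2)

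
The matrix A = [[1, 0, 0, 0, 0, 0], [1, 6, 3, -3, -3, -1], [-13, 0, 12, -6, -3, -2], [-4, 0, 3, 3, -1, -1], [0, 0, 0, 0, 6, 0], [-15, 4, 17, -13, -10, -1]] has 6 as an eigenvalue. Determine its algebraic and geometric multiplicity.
algebraic multiplicity 3, geometric multiplicity 2

The characteristic polynomial is (x - 6)^3(x - 4)^2(x - 1), so the factor x - 6 appears with exponent 3: the algebraic multiplicity is 3.

rank(A - 6I) = 4, so the eigenspace has dimension 6 - 4 = 2: the geometric multiplicity is 2.

Since 2 < 3, A is not diagonalizable.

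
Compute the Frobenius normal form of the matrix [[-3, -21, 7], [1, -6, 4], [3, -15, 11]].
R = [[0, 0, 18], [1, 0, 21], [0, 1, 2]]

The invariant factors of A (the non-unit diagonal entries of the Smith normal form of xI - A over ℚ[x]) are (x - 6)(x + 1)(x + 3), each dividing the next. The characteristic polynomial is their product, (x - 6)(x + 1)(x + 3).

The rational canonical form is the block-diagonal matrix of companion matrices C(f_i):
R = [[0, 0, 18], [1, 0, 21], [0, 1, 2]].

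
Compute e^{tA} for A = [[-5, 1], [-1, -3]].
A has Jordan form J = [[-4, 1], [0, -4]] with A = PJP^{-1}, so e^{tA} = P e^{tJ} P^{-1}.

For a Jordan block J_k(λ), e^{tJ_k(λ)} = e^{λt} · (I + tN + t^2 N^2/2! + ... + t^{k-1} N^{k-1}/(k-1)!) where N is the nilpotent superdiagonal part.

Assembling the blocks and conjugating back gives the entries of e^{tA} as shown above.

e^{tA} = [[(1 - t)*e^{-4*t}, t*e^{-4*t}], [-t*e^{-4*t}, (t + 1)*e^{-4*t}]]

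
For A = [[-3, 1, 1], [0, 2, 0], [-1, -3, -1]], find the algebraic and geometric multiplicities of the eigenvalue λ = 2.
The characteristic polynomial is (x - 2)(x + 2)^2, so the factor x - 2 appears with exponent 1: the algebraic multiplicity is 1.

rank(A - 2I) = 2, so the eigenspace has dimension 3 - 2 = 1: the geometric multiplicity is 1.

algebraic multiplicity 1, geometric multiplicity 1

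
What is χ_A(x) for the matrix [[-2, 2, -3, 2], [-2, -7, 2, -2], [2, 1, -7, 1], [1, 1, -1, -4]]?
xI - A = [[x + 2, -2, 3, -2], [2, x + 7, -2, 2], [-2, -1, x + 7, -1], [-1, -1, 1, x + 4]].

Expanding det(xI - A) along the first row:
det(xI - A) = + (x + 2)·det([[x + 7, -2, 2], [-1, x + 7, -1], [-1, 1, x + 4]]) - (-2)·det([[2, -2, 2], [-2, x + 7, -1], [-1, 1, x + 4]]) + (3)·det([[2, x + 7, 2], [-2, -1, -1], [-1, -1, x + 4]]) - (-2)·det([[2, x + 7, -2], [-2, -1, x + 7], [-1, -1, 1]]).

Evaluating gives χ_A(x) = x^4 + 20x^3 + 150x^2 + 500x + 625 = (x + 5)^4.

χ_A(x) = (x + 5)^4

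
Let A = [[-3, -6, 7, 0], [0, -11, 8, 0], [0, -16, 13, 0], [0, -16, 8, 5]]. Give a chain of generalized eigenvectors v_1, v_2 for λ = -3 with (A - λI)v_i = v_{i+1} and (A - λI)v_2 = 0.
We seek v_1 ∈ ker((A + 3I)^2) \ ker(A + 3I), then set v_{i+1} = (A + 3I) v_i.

One such chain is v_1 = [[0, 1, 1, 1]]^T, v_2 = [[1, 0, 0, 0]]^T. Check: (A + 3I) v_2 = [[0, 0, 0, 0]]^T = 0.

v_1 = [[0, 1, 1, 1]]^T, v_2 = [[1, 0, 0, 0]]^T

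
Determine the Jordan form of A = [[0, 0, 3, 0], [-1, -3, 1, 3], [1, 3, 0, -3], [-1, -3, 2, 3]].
The characteristic polynomial is det(xI - A) = x^4, so the eigenvalues are 0 (algebraic multiplicity 4).

For λ = 0: rank(A) = 2, rank(A^2) = 1, rank(A^3) = 0. The eigenspace has dimension 4 - 2 = 2, so there are 2 Jordan blocks; the rank sequence gives block sizes [3, 1].

Assembling the blocks gives the Jordan form J above.

J = [[0, 1, 0, 0], [0, 0, 1, 0], [0, 0, 0, 0], [0, 0, 0, 0]]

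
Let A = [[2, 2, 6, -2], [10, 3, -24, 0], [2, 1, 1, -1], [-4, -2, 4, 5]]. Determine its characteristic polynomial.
χ_A(x) = (x - 5)^2(x - 3)(x + 2)

xI - A = [[x - 2, -2, -6, 2], [-10, x - 3, 24, 0], [-2, -1, x - 1, 1], [4, 2, -4, x - 5]].

Expanding det(xI - A) along the first row:
det(xI - A) = + (x - 2)·det([[x - 3, 24, 0], [-1, x - 1, 1], [2, -4, x - 5]]) - (-2)·det([[-10, 24, 0], [-2, x - 1, 1], [4, -4, x - 5]]) + (-6)·det([[-10, x - 3, 0], [-2, -1, 1], [4, 2, x - 5]]) - (2)·det([[-10, x - 3, 24], [-2, -1, x - 1], [4, 2, -4]]).

Evaluating gives χ_A(x) = x^4 - 11x^3 + 29x^2 + 35x - 150 = (x - 5)^2(x - 3)(x + 2).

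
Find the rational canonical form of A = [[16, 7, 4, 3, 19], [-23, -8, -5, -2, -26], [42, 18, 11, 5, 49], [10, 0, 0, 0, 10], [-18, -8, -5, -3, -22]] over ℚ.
R = [[0, 0, 0, 0, 10], [1, 0, 0, 0, 11], [0, 1, 0, 0, -1], [0, 0, 1, 0, -4], [0, 0, 0, 1, -3]]

The invariant factors of A (the non-unit diagonal entries of the Smith normal form of xI - A over ℚ[x]) are (x + 1)(x + 2)(x^3 + 2x - 5), each dividing the next. The characteristic polynomial is their product, (x + 1)(x + 2)(x^3 + 2x - 5).

The rational canonical form is the block-diagonal matrix of companion matrices C(f_i):
R = [[0, 0, 0, 0, 10], [1, 0, 0, 0, 11], [0, 1, 0, 0, -1], [0, 0, 1, 0, -4], [0, 0, 0, 1, -3]].

Note the characteristic polynomial does not split into linear factors over ℚ, so A has no Jordan form over ℚ; the rational canonical form exists over any field.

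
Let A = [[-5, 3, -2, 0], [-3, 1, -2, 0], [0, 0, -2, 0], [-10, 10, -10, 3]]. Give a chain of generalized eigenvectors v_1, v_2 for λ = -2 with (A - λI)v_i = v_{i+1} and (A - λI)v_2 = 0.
v_1 = [[0, 1, 1, 0]]^T, v_2 = [[1, 1, 0, 0]]^T

We seek v_1 ∈ ker((A + 2I)^2) \ ker(A + 2I), then set v_{i+1} = (A + 2I) v_i.

One such chain is v_1 = [[0, 1, 1, 0]]^T, v_2 = [[1, 1, 0, 0]]^T. Check: (A + 2I) v_2 = [[0, 0, 0, 0]]^T = 0.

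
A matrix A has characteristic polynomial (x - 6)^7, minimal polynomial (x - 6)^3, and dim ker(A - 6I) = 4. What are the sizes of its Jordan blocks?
Jordan blocks: (6, 3), (6, 2), (6, 1), (6, 1)

λ = 6: algebraic multiplicity 7 (exponent in χ_A), largest block size 3 (exponent in m_A), 4 blocks (geometric multiplicity). These force block sizes [3, 2, 1, 1].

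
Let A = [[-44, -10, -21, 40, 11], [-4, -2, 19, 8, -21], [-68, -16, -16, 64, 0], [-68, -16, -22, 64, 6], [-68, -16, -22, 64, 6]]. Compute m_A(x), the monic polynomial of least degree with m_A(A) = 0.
The characteristic polynomial factors as x^2(x - 6)^2(x + 4). The minimal polynomial is ∏(x - λ)^{k_λ} where k_λ is the size of the largest Jordan block at λ.

For λ = -4: rank(A + 4I) = 4, and the largest Jordan block has size 1 (the smallest k with rank((A + 4I)^k) = rank((A + 4I)^(k+1))).
For λ = 0: rank(A) = 3, and the largest Jordan block has size 1 (the smallest k with rank(A^k) = rank(A^(k+1))).
For λ = 6: rank(A - 6I) = 4, and the largest Jordan block has size 2 (the smallest k with rank((A - 6I)^k) = rank((A - 6I)^(k+1))).

So m_A(x) = x(x - 6)^2(x + 4).

m_A(x) = x(x - 6)^2(x + 4)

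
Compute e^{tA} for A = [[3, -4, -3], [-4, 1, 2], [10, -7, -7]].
A has Jordan form J = [[-1, 1, 0], [0, -1, 1], [0, 0, -1]] with A = PJP^{-1}, so e^{tA} = P e^{tJ} P^{-1}.

For a Jordan block J_k(λ), e^{tJ_k(λ)} = e^{λt} · (I + tN + t^2 N^2/2! + ... + t^{k-1} N^{k-1}/(k-1)!) where N is the nilpotent superdiagonal part.

Assembling the blocks and conjugating back gives the entries of e^{tA} as shown above.

e^{tA} = [[(t^2 + 4*t + 1)*e^{-t}, t*(-3*t - 8)*e^{-t}/2, t*(-t - 3)*e^{-t}], [2*t*(-t - 2)*e^{-t}, (3*t^2 + 2*t + 1)*e^{-t}, 2*t*(t + 1)*e^{-t}], [2*t*(2*t + 5)*e^{-t}, t*(-6*t - 7)*e^{-t}, (-4*t^2 - 6*t + 1)*e^{-t}]]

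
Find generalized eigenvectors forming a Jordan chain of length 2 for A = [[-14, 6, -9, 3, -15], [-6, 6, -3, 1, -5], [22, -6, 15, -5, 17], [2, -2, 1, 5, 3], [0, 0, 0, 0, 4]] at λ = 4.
We seek v_1 ∈ ker((A - 4I)^2) \ ker(A - 4I), then set v_{i+1} = (A - 4I) v_i.

One such chain is v_1 = [[-2, 0, 2, 0, 1]]^T, v_2 = [[3, 1, -5, 1, 0]]^T. Check: (A - 4I) v_2 = [[0, 0, 0, 0, 0]]^T = 0.

v_1 = [[-2, 0, 2, 0, 1]]^T, v_2 = [[3, 1, -5, 1, 0]]^T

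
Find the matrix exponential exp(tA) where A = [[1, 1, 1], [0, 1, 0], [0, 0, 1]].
A has Jordan form J = [[1, 1, 0], [0, 1, 0], [0, 0, 1]] with A = PJP^{-1}, so e^{tA} = P e^{tJ} P^{-1}.

For a Jordan block J_k(λ), e^{tJ_k(λ)} = e^{λt} · (I + tN + t^2 N^2/2! + ... + t^{k-1} N^{k-1}/(k-1)!) where N is the nilpotent superdiagonal part.

Assembling the blocks and conjugating back gives the entries of e^{tA} as shown above.

e^{tA} = [[e^{t}, t*e^{t}, t*e^{t}], [0, e^{t}, 0], [0, 0, e^{t}]]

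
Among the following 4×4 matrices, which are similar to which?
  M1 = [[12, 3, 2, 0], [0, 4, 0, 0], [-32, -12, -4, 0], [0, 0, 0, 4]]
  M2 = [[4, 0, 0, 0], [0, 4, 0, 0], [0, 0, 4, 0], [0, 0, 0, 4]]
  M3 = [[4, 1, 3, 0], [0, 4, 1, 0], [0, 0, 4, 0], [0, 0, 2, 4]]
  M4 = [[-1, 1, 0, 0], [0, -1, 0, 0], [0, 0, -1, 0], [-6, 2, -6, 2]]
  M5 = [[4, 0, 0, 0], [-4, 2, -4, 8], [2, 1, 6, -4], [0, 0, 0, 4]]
Characteristic polynomials: χ_{M1} = (x - 4)^4, χ_{M2} = (x - 4)^4, χ_{M3} = (x - 4)^4, χ_{M4} = (x - 2)(x + 1)^3, χ_{M5} = (x - 4)^4.

{M1, M5}: invariant factors x - 4, x - 4, (x - 4)^2.

{M2}: invariant factors x - 4, x - 4, x - 4, x - 4.

{M3}: invariant factors x - 4, (x - 4)^3.

{M4}: invariant factors x + 1, (x - 2)(x + 1)^2.

Matrices are similar if and only if their invariant-factor lists agree; the partition into similarity classes is {M1, M5}, {M2}, {M3}, {M4}.

4 classes: {M1, M5}, {M2}, {M3}, {M4}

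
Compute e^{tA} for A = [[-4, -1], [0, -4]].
e^{tA} = [[e^{-4*t}, -t*e^{-4*t}], [0, e^{-4*t}]]

A has Jordan form J = [[-4, 1], [0, -4]] with A = PJP^{-1}, so e^{tA} = P e^{tJ} P^{-1}.

For a Jordan block J_k(λ), e^{tJ_k(λ)} = e^{λt} · (I + tN + t^2 N^2/2! + ... + t^{k-1} N^{k-1}/(k-1)!) where N is the nilpotent superdiagonal part.

Assembling the blocks and conjugating back gives the entries of e^{tA} as shown above.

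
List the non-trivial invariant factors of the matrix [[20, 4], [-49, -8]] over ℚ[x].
(x - 6)^2

The Jordan structure of A has elementary divisors (x - 6)^2. Arranging the block sizes at each eigenvalue in decreasing order and taking row products gives the invariant factors.

Invariant factors (smallest first, each dividing the next): (x - 6)^2.

Check: the last factor (x - 6)^2 is the minimal polynomial, and the product (x - 6)^2 is the characteristic polynomial.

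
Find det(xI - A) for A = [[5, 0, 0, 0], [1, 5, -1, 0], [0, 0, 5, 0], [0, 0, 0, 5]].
χ_A(x) = (x - 5)^4

xI - A = [[x - 5, 0, 0, 0], [-1, x - 5, 1, 0], [0, 0, x - 5, 0], [0, 0, 0, x - 5]].

Expanding det(xI - A) along the first row:
det(xI - A) = + (x - 5)·det([[x - 5, 1, 0], [0, x - 5, 0], [0, 0, x - 5]]) - (0)·det([[-1, 1, 0], [0, x - 5, 0], [0, 0, x - 5]]) + (0)·det([[-1, x - 5, 0], [0, 0, 0], [0, 0, x - 5]]) - (0)·det([[-1, x - 5, 1], [0, 0, x - 5], [0, 0, 0]]).

Evaluating gives χ_A(x) = x^4 - 20x^3 + 150x^2 - 500x + 625 = (x - 5)^4.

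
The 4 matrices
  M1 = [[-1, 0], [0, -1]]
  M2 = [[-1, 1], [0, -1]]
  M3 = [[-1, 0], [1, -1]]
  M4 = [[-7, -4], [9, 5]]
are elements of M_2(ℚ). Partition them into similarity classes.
Characteristic polynomials: χ_{M1} = (x + 1)^2, χ_{M2} = (x + 1)^2, χ_{M3} = (x + 1)^2, χ_{M4} = (x + 1)^2.

{M1}: invariant factors x + 1, x + 1.

{M2, M3, M4}: invariant factors (x + 1)^2.

Matrices are similar if and only if their invariant-factor lists agree; the partition into similarity classes is {M1}, {M2, M3, M4}.

2 classes: {M1}, {M2, M3, M4}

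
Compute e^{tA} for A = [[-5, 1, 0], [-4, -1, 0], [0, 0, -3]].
A has Jordan form J = [[-3, 1, 0], [0, -3, 0], [0, 0, -3]] with A = PJP^{-1}, so e^{tA} = P e^{tJ} P^{-1}.

For a Jordan block J_k(λ), e^{tJ_k(λ)} = e^{λt} · (I + tN + t^2 N^2/2! + ... + t^{k-1} N^{k-1}/(k-1)!) where N is the nilpotent superdiagonal part.

Assembling the blocks and conjugating back gives the entries of e^{tA} as shown above.

e^{tA} = [[(1 - 2*t)*e^{-3*t}, t*e^{-3*t}, 0], [-4*t*e^{-3*t}, (2*t + 1)*e^{-3*t}, 0], [0, 0, e^{-3*t}]]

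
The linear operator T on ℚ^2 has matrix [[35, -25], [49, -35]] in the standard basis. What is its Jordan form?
J = [[0, 1], [0, 0]]

The characteristic polynomial is det(xI - A) = x^2, so the eigenvalues are 0 (algebraic multiplicity 2).

For λ = 0: rank(A) = 1, rank(A^2) = 0. The eigenspace has dimension 2 - 1 = 1, so there is 1 Jordan block; the rank sequence gives block sizes [2].

Assembling the blocks gives the Jordan form J above.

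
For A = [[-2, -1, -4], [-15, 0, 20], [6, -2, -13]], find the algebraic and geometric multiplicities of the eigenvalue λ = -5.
The characteristic polynomial is (x + 5)^3, so the factor x + 5 appears with exponent 3: the algebraic multiplicity is 3.

rank(A + 5I) = 1, so the eigenspace has dimension 3 - 1 = 2: the geometric multiplicity is 2.

Since 2 < 3, A is not diagonalizable.

algebraic multiplicity 3, geometric multiplicity 2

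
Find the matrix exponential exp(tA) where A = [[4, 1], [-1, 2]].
A has Jordan form J = [[3, 1], [0, 3]] with A = PJP^{-1}, so e^{tA} = P e^{tJ} P^{-1}.

For a Jordan block J_k(λ), e^{tJ_k(λ)} = e^{λt} · (I + tN + t^2 N^2/2! + ... + t^{k-1} N^{k-1}/(k-1)!) where N is the nilpotent superdiagonal part.

Assembling the blocks and conjugating back gives the entries of e^{tA} as shown above.

e^{tA} = [[(t + 1)*e^{3*t}, t*e^{3*t}], [-t*e^{3*t}, (1 - t)*e^{3*t}]]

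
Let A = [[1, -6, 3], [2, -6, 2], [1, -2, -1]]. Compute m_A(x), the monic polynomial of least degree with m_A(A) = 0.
The characteristic polynomial factors as (x + 2)^3. The minimal polynomial is ∏(x - λ)^{k_λ} where k_λ is the size of the largest Jordan block at λ.

For λ = -2: rank(A + 2I) = 1, and the largest Jordan block has size 2 (the smallest k with rank((A + 2I)^k) = rank((A + 2I)^(k+1))).

So m_A(x) = (x + 2)^2.

m_A(x) = (x + 2)^2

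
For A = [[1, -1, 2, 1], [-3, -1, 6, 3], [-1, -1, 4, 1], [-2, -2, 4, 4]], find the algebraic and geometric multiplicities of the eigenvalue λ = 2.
algebraic multiplicity 4, geometric multiplicity 3

The characteristic polynomial is (x - 2)^4, so the factor x - 2 appears with exponent 4: the algebraic multiplicity is 4.

rank(A - 2I) = 1, so the eigenspace has dimension 4 - 1 = 3: the geometric multiplicity is 3.

Since 3 < 4, A is not diagonalizable.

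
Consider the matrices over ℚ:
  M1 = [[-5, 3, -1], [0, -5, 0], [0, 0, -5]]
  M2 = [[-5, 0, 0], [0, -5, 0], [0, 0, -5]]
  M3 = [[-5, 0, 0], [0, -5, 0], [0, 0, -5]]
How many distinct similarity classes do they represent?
2 classes: {M1}, {M2, M3}

Characteristic polynomials: χ_{M1} = (x + 5)^3, χ_{M2} = (x + 5)^3, χ_{M3} = (x + 5)^3.

{M1}: invariant factors x + 5, (x + 5)^2.

{M2, M3}: invariant factors x + 5, x + 5, x + 5.

Matrices are similar if and only if their invariant-factor lists agree; the partition into similarity classes is {M1}, {M2, M3}.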